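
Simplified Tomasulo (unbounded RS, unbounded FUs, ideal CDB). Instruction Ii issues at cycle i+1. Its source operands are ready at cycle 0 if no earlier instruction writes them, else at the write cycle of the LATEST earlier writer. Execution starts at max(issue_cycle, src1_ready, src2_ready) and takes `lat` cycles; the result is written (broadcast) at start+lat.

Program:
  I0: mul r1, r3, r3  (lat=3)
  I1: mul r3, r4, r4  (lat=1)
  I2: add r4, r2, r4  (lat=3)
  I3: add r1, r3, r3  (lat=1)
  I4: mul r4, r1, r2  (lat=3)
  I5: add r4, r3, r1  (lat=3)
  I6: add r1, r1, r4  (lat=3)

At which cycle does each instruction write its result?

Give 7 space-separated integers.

Answer: 4 3 6 5 8 9 12

Derivation:
I0 mul r1: issue@1 deps=(None,None) exec_start@1 write@4
I1 mul r3: issue@2 deps=(None,None) exec_start@2 write@3
I2 add r4: issue@3 deps=(None,None) exec_start@3 write@6
I3 add r1: issue@4 deps=(1,1) exec_start@4 write@5
I4 mul r4: issue@5 deps=(3,None) exec_start@5 write@8
I5 add r4: issue@6 deps=(1,3) exec_start@6 write@9
I6 add r1: issue@7 deps=(3,5) exec_start@9 write@12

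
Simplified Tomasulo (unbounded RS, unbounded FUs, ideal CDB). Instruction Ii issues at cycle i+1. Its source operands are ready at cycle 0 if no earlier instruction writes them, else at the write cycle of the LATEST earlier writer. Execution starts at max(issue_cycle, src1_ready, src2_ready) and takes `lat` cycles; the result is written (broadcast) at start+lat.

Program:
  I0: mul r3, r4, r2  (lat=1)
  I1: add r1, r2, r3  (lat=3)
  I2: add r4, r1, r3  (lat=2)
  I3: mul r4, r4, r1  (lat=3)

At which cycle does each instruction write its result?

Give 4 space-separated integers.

I0 mul r3: issue@1 deps=(None,None) exec_start@1 write@2
I1 add r1: issue@2 deps=(None,0) exec_start@2 write@5
I2 add r4: issue@3 deps=(1,0) exec_start@5 write@7
I3 mul r4: issue@4 deps=(2,1) exec_start@7 write@10

Answer: 2 5 7 10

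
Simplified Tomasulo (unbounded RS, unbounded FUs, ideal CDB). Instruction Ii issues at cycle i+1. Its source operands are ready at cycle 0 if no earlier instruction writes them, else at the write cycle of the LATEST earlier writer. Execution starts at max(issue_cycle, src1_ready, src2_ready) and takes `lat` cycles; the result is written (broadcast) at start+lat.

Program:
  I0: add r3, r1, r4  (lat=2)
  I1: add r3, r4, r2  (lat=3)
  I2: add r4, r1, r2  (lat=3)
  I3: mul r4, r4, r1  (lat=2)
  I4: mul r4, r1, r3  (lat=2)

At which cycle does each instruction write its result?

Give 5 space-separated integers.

I0 add r3: issue@1 deps=(None,None) exec_start@1 write@3
I1 add r3: issue@2 deps=(None,None) exec_start@2 write@5
I2 add r4: issue@3 deps=(None,None) exec_start@3 write@6
I3 mul r4: issue@4 deps=(2,None) exec_start@6 write@8
I4 mul r4: issue@5 deps=(None,1) exec_start@5 write@7

Answer: 3 5 6 8 7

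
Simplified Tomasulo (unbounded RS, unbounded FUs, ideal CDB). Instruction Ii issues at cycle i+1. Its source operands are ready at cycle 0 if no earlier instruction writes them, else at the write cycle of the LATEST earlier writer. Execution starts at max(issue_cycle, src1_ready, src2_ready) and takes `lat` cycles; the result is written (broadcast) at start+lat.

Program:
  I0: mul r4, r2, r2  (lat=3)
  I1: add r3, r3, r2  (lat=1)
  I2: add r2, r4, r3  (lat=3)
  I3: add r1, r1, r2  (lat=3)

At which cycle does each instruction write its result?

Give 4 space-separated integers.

Answer: 4 3 7 10

Derivation:
I0 mul r4: issue@1 deps=(None,None) exec_start@1 write@4
I1 add r3: issue@2 deps=(None,None) exec_start@2 write@3
I2 add r2: issue@3 deps=(0,1) exec_start@4 write@7
I3 add r1: issue@4 deps=(None,2) exec_start@7 write@10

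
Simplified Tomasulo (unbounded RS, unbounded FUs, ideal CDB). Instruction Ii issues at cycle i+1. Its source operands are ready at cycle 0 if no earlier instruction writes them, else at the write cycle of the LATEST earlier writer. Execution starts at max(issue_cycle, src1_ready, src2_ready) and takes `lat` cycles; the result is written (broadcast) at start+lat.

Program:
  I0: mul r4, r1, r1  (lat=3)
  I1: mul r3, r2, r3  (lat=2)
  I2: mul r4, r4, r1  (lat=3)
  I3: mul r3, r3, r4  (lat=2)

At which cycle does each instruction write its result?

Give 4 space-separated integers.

Answer: 4 4 7 9

Derivation:
I0 mul r4: issue@1 deps=(None,None) exec_start@1 write@4
I1 mul r3: issue@2 deps=(None,None) exec_start@2 write@4
I2 mul r4: issue@3 deps=(0,None) exec_start@4 write@7
I3 mul r3: issue@4 deps=(1,2) exec_start@7 write@9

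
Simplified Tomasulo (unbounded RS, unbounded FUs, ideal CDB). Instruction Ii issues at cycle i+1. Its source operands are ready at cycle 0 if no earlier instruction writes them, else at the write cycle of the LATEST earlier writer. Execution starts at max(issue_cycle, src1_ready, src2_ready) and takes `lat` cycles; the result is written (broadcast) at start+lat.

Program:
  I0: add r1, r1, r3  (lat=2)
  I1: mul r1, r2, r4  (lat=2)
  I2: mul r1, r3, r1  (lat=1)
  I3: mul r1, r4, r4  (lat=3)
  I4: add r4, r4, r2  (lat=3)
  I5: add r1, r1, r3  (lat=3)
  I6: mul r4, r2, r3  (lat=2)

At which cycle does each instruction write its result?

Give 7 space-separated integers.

I0 add r1: issue@1 deps=(None,None) exec_start@1 write@3
I1 mul r1: issue@2 deps=(None,None) exec_start@2 write@4
I2 mul r1: issue@3 deps=(None,1) exec_start@4 write@5
I3 mul r1: issue@4 deps=(None,None) exec_start@4 write@7
I4 add r4: issue@5 deps=(None,None) exec_start@5 write@8
I5 add r1: issue@6 deps=(3,None) exec_start@7 write@10
I6 mul r4: issue@7 deps=(None,None) exec_start@7 write@9

Answer: 3 4 5 7 8 10 9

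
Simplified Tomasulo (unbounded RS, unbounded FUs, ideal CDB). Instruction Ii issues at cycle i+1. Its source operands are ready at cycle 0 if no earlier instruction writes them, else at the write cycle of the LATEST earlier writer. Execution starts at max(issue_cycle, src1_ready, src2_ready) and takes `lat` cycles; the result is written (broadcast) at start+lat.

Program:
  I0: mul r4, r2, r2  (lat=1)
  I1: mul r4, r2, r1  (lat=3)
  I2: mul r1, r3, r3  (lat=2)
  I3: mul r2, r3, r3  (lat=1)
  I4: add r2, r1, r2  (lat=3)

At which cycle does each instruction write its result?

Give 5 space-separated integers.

Answer: 2 5 5 5 8

Derivation:
I0 mul r4: issue@1 deps=(None,None) exec_start@1 write@2
I1 mul r4: issue@2 deps=(None,None) exec_start@2 write@5
I2 mul r1: issue@3 deps=(None,None) exec_start@3 write@5
I3 mul r2: issue@4 deps=(None,None) exec_start@4 write@5
I4 add r2: issue@5 deps=(2,3) exec_start@5 write@8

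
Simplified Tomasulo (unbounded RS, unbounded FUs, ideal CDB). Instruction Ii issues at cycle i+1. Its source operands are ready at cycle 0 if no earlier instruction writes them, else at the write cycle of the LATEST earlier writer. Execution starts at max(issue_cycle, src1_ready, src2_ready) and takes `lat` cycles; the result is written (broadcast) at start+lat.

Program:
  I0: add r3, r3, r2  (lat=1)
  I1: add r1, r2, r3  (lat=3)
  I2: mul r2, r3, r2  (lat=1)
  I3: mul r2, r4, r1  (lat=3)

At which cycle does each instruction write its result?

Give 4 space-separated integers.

Answer: 2 5 4 8

Derivation:
I0 add r3: issue@1 deps=(None,None) exec_start@1 write@2
I1 add r1: issue@2 deps=(None,0) exec_start@2 write@5
I2 mul r2: issue@3 deps=(0,None) exec_start@3 write@4
I3 mul r2: issue@4 deps=(None,1) exec_start@5 write@8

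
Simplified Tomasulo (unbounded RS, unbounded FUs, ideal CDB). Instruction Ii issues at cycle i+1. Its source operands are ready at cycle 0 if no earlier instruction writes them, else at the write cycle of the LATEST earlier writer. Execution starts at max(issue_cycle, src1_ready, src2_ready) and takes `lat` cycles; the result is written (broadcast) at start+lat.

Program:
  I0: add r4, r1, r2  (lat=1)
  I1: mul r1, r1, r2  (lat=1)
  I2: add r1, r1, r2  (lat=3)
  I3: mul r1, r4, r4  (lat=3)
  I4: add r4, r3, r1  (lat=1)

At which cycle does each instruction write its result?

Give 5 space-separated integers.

Answer: 2 3 6 7 8

Derivation:
I0 add r4: issue@1 deps=(None,None) exec_start@1 write@2
I1 mul r1: issue@2 deps=(None,None) exec_start@2 write@3
I2 add r1: issue@3 deps=(1,None) exec_start@3 write@6
I3 mul r1: issue@4 deps=(0,0) exec_start@4 write@7
I4 add r4: issue@5 deps=(None,3) exec_start@7 write@8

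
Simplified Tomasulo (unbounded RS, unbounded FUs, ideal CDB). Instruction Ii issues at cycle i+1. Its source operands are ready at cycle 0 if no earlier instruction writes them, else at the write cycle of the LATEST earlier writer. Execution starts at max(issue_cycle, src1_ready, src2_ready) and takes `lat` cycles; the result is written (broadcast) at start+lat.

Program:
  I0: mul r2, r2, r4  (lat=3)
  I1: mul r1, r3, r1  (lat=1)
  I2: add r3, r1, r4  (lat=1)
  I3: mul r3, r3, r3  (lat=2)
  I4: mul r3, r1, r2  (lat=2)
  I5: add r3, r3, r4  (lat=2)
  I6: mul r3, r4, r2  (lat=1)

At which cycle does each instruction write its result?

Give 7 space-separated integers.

Answer: 4 3 4 6 7 9 8

Derivation:
I0 mul r2: issue@1 deps=(None,None) exec_start@1 write@4
I1 mul r1: issue@2 deps=(None,None) exec_start@2 write@3
I2 add r3: issue@3 deps=(1,None) exec_start@3 write@4
I3 mul r3: issue@4 deps=(2,2) exec_start@4 write@6
I4 mul r3: issue@5 deps=(1,0) exec_start@5 write@7
I5 add r3: issue@6 deps=(4,None) exec_start@7 write@9
I6 mul r3: issue@7 deps=(None,0) exec_start@7 write@8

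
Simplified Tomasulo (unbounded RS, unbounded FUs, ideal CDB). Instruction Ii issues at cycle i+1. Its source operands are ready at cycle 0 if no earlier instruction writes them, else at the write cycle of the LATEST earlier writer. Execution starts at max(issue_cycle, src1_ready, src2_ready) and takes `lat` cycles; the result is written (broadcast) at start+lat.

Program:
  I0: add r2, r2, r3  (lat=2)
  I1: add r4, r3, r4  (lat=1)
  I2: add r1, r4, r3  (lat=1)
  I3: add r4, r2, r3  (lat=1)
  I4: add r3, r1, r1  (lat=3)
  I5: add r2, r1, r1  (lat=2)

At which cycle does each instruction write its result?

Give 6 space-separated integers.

I0 add r2: issue@1 deps=(None,None) exec_start@1 write@3
I1 add r4: issue@2 deps=(None,None) exec_start@2 write@3
I2 add r1: issue@3 deps=(1,None) exec_start@3 write@4
I3 add r4: issue@4 deps=(0,None) exec_start@4 write@5
I4 add r3: issue@5 deps=(2,2) exec_start@5 write@8
I5 add r2: issue@6 deps=(2,2) exec_start@6 write@8

Answer: 3 3 4 5 8 8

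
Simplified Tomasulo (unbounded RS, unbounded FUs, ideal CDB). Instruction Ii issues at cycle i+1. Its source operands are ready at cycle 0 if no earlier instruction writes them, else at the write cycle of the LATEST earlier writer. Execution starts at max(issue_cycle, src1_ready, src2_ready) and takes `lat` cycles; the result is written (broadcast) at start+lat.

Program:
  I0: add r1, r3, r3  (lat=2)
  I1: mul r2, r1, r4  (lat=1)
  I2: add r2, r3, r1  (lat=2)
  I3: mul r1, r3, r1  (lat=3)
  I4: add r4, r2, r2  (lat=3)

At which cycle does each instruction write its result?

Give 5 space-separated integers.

I0 add r1: issue@1 deps=(None,None) exec_start@1 write@3
I1 mul r2: issue@2 deps=(0,None) exec_start@3 write@4
I2 add r2: issue@3 deps=(None,0) exec_start@3 write@5
I3 mul r1: issue@4 deps=(None,0) exec_start@4 write@7
I4 add r4: issue@5 deps=(2,2) exec_start@5 write@8

Answer: 3 4 5 7 8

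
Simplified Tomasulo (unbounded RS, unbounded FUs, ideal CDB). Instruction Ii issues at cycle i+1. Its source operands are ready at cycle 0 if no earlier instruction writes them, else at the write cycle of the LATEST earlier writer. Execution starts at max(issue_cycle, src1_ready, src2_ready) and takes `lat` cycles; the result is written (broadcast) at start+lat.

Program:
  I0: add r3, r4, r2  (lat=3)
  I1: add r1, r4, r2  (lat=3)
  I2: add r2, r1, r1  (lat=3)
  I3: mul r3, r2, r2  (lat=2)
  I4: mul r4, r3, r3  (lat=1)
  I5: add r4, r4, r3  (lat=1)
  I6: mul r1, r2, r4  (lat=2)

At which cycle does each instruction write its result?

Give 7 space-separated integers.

I0 add r3: issue@1 deps=(None,None) exec_start@1 write@4
I1 add r1: issue@2 deps=(None,None) exec_start@2 write@5
I2 add r2: issue@3 deps=(1,1) exec_start@5 write@8
I3 mul r3: issue@4 deps=(2,2) exec_start@8 write@10
I4 mul r4: issue@5 deps=(3,3) exec_start@10 write@11
I5 add r4: issue@6 deps=(4,3) exec_start@11 write@12
I6 mul r1: issue@7 deps=(2,5) exec_start@12 write@14

Answer: 4 5 8 10 11 12 14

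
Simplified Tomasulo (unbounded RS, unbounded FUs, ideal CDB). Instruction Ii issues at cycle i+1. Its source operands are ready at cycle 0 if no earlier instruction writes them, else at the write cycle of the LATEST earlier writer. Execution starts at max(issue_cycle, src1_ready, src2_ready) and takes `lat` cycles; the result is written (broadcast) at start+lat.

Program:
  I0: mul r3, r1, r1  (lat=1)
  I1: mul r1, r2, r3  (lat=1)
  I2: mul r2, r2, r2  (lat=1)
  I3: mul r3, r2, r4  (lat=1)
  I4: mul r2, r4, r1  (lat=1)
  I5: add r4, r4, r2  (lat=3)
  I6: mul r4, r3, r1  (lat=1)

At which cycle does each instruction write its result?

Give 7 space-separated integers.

I0 mul r3: issue@1 deps=(None,None) exec_start@1 write@2
I1 mul r1: issue@2 deps=(None,0) exec_start@2 write@3
I2 mul r2: issue@3 deps=(None,None) exec_start@3 write@4
I3 mul r3: issue@4 deps=(2,None) exec_start@4 write@5
I4 mul r2: issue@5 deps=(None,1) exec_start@5 write@6
I5 add r4: issue@6 deps=(None,4) exec_start@6 write@9
I6 mul r4: issue@7 deps=(3,1) exec_start@7 write@8

Answer: 2 3 4 5 6 9 8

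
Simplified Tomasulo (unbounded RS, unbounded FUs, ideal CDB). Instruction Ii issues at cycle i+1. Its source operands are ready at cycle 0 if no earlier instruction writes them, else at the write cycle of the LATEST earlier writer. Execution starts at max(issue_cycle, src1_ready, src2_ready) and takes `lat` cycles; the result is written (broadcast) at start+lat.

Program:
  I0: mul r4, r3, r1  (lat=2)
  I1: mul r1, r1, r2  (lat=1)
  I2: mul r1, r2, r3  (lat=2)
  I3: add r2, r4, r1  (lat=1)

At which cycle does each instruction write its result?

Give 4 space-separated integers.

Answer: 3 3 5 6

Derivation:
I0 mul r4: issue@1 deps=(None,None) exec_start@1 write@3
I1 mul r1: issue@2 deps=(None,None) exec_start@2 write@3
I2 mul r1: issue@3 deps=(None,None) exec_start@3 write@5
I3 add r2: issue@4 deps=(0,2) exec_start@5 write@6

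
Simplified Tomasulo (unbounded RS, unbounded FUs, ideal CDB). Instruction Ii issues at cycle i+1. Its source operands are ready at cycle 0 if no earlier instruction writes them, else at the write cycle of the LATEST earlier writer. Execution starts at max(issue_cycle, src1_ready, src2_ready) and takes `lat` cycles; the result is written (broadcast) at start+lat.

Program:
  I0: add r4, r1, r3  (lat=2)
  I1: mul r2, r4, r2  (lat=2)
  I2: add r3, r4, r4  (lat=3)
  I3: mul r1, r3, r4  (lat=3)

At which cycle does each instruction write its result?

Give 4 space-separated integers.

I0 add r4: issue@1 deps=(None,None) exec_start@1 write@3
I1 mul r2: issue@2 deps=(0,None) exec_start@3 write@5
I2 add r3: issue@3 deps=(0,0) exec_start@3 write@6
I3 mul r1: issue@4 deps=(2,0) exec_start@6 write@9

Answer: 3 5 6 9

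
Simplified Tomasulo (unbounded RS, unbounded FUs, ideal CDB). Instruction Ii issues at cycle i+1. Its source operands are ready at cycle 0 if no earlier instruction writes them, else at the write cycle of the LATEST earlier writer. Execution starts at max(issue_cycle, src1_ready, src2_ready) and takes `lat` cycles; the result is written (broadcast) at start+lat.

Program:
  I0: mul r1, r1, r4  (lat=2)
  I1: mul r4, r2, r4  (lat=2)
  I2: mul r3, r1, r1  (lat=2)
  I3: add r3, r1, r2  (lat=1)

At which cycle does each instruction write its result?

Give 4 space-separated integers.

Answer: 3 4 5 5

Derivation:
I0 mul r1: issue@1 deps=(None,None) exec_start@1 write@3
I1 mul r4: issue@2 deps=(None,None) exec_start@2 write@4
I2 mul r3: issue@3 deps=(0,0) exec_start@3 write@5
I3 add r3: issue@4 deps=(0,None) exec_start@4 write@5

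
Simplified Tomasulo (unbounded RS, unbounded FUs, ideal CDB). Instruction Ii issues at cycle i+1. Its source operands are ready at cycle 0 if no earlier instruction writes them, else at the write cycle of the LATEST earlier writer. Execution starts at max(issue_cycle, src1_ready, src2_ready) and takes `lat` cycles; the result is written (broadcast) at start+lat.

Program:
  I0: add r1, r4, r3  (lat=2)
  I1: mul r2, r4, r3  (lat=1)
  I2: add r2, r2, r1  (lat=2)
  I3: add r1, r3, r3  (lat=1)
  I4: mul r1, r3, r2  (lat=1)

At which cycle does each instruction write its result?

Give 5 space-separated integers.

Answer: 3 3 5 5 6

Derivation:
I0 add r1: issue@1 deps=(None,None) exec_start@1 write@3
I1 mul r2: issue@2 deps=(None,None) exec_start@2 write@3
I2 add r2: issue@3 deps=(1,0) exec_start@3 write@5
I3 add r1: issue@4 deps=(None,None) exec_start@4 write@5
I4 mul r1: issue@5 deps=(None,2) exec_start@5 write@6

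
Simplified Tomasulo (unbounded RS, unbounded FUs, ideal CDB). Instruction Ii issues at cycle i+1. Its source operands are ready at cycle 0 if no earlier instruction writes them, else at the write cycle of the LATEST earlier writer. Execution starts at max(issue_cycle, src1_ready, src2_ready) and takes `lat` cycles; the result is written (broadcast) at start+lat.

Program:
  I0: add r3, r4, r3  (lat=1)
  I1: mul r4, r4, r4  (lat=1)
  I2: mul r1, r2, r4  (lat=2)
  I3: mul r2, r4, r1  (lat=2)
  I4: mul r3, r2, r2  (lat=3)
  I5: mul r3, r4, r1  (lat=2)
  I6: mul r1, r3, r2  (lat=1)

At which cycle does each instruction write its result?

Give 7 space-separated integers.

Answer: 2 3 5 7 10 8 9

Derivation:
I0 add r3: issue@1 deps=(None,None) exec_start@1 write@2
I1 mul r4: issue@2 deps=(None,None) exec_start@2 write@3
I2 mul r1: issue@3 deps=(None,1) exec_start@3 write@5
I3 mul r2: issue@4 deps=(1,2) exec_start@5 write@7
I4 mul r3: issue@5 deps=(3,3) exec_start@7 write@10
I5 mul r3: issue@6 deps=(1,2) exec_start@6 write@8
I6 mul r1: issue@7 deps=(5,3) exec_start@8 write@9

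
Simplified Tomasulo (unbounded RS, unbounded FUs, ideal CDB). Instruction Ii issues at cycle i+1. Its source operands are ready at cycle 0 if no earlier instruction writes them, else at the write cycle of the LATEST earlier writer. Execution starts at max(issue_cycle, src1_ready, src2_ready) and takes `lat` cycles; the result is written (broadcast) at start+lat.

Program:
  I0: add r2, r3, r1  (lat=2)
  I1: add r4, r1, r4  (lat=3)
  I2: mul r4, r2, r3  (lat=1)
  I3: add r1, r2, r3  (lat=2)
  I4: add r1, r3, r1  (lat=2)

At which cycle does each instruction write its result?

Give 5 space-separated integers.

Answer: 3 5 4 6 8

Derivation:
I0 add r2: issue@1 deps=(None,None) exec_start@1 write@3
I1 add r4: issue@2 deps=(None,None) exec_start@2 write@5
I2 mul r4: issue@3 deps=(0,None) exec_start@3 write@4
I3 add r1: issue@4 deps=(0,None) exec_start@4 write@6
I4 add r1: issue@5 deps=(None,3) exec_start@6 write@8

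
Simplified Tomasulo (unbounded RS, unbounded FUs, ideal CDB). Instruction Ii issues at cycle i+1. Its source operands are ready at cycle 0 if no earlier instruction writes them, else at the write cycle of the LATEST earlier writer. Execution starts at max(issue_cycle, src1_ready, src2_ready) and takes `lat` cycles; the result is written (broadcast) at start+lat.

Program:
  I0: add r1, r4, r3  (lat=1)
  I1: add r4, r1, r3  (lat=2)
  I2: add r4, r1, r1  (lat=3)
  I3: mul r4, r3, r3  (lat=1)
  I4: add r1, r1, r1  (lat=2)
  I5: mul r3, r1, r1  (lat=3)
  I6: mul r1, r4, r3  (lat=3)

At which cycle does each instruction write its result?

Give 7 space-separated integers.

Answer: 2 4 6 5 7 10 13

Derivation:
I0 add r1: issue@1 deps=(None,None) exec_start@1 write@2
I1 add r4: issue@2 deps=(0,None) exec_start@2 write@4
I2 add r4: issue@3 deps=(0,0) exec_start@3 write@6
I3 mul r4: issue@4 deps=(None,None) exec_start@4 write@5
I4 add r1: issue@5 deps=(0,0) exec_start@5 write@7
I5 mul r3: issue@6 deps=(4,4) exec_start@7 write@10
I6 mul r1: issue@7 deps=(3,5) exec_start@10 write@13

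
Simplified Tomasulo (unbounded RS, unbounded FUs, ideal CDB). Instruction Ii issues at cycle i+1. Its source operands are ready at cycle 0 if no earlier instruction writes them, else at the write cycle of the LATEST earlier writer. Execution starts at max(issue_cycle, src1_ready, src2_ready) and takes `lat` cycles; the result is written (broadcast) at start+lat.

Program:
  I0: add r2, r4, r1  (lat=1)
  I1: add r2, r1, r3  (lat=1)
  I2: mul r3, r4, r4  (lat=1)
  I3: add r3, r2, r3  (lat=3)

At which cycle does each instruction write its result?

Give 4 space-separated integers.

I0 add r2: issue@1 deps=(None,None) exec_start@1 write@2
I1 add r2: issue@2 deps=(None,None) exec_start@2 write@3
I2 mul r3: issue@3 deps=(None,None) exec_start@3 write@4
I3 add r3: issue@4 deps=(1,2) exec_start@4 write@7

Answer: 2 3 4 7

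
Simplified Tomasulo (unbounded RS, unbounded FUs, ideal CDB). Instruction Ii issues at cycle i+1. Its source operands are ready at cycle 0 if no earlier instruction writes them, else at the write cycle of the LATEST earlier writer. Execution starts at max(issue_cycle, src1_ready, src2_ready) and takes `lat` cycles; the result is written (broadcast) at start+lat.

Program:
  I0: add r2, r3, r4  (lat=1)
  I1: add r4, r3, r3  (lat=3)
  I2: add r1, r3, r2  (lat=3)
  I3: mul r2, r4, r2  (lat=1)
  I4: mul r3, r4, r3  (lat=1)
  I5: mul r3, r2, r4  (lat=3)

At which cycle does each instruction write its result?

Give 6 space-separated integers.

Answer: 2 5 6 6 6 9

Derivation:
I0 add r2: issue@1 deps=(None,None) exec_start@1 write@2
I1 add r4: issue@2 deps=(None,None) exec_start@2 write@5
I2 add r1: issue@3 deps=(None,0) exec_start@3 write@6
I3 mul r2: issue@4 deps=(1,0) exec_start@5 write@6
I4 mul r3: issue@5 deps=(1,None) exec_start@5 write@6
I5 mul r3: issue@6 deps=(3,1) exec_start@6 write@9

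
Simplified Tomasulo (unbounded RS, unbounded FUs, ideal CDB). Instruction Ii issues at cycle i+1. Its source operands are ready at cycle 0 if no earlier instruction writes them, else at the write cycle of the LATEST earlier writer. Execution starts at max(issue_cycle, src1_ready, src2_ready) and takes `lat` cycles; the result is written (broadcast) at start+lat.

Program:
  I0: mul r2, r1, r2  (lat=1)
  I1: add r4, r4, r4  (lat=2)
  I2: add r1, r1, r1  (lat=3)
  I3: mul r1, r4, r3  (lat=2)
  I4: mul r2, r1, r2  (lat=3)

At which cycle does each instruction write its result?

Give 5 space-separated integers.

Answer: 2 4 6 6 9

Derivation:
I0 mul r2: issue@1 deps=(None,None) exec_start@1 write@2
I1 add r4: issue@2 deps=(None,None) exec_start@2 write@4
I2 add r1: issue@3 deps=(None,None) exec_start@3 write@6
I3 mul r1: issue@4 deps=(1,None) exec_start@4 write@6
I4 mul r2: issue@5 deps=(3,0) exec_start@6 write@9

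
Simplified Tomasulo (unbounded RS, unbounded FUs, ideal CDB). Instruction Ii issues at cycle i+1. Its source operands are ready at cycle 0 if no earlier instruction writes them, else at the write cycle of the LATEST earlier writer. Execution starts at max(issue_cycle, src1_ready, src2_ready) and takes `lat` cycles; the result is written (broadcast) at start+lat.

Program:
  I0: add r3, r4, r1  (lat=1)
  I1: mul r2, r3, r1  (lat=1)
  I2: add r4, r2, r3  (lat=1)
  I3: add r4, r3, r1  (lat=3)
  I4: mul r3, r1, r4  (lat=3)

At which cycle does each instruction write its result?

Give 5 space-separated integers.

Answer: 2 3 4 7 10

Derivation:
I0 add r3: issue@1 deps=(None,None) exec_start@1 write@2
I1 mul r2: issue@2 deps=(0,None) exec_start@2 write@3
I2 add r4: issue@3 deps=(1,0) exec_start@3 write@4
I3 add r4: issue@4 deps=(0,None) exec_start@4 write@7
I4 mul r3: issue@5 deps=(None,3) exec_start@7 write@10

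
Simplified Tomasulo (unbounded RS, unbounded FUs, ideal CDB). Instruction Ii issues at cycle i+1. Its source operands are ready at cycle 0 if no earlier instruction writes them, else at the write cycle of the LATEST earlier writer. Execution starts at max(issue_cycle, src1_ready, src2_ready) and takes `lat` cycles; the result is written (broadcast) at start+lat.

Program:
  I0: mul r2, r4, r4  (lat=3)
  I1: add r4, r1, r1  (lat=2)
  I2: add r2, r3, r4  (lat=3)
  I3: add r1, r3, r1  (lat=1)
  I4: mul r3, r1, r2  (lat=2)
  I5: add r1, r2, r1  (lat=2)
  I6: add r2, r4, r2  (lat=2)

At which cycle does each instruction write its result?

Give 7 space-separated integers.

I0 mul r2: issue@1 deps=(None,None) exec_start@1 write@4
I1 add r4: issue@2 deps=(None,None) exec_start@2 write@4
I2 add r2: issue@3 deps=(None,1) exec_start@4 write@7
I3 add r1: issue@4 deps=(None,None) exec_start@4 write@5
I4 mul r3: issue@5 deps=(3,2) exec_start@7 write@9
I5 add r1: issue@6 deps=(2,3) exec_start@7 write@9
I6 add r2: issue@7 deps=(1,2) exec_start@7 write@9

Answer: 4 4 7 5 9 9 9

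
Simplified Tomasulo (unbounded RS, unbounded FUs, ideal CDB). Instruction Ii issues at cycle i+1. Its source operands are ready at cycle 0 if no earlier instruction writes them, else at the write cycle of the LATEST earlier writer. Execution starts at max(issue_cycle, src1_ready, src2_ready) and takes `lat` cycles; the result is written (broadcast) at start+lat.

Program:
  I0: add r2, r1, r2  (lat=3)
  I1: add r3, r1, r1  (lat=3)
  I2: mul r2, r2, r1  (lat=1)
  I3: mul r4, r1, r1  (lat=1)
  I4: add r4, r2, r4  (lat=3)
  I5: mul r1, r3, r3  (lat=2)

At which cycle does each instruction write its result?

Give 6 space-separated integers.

I0 add r2: issue@1 deps=(None,None) exec_start@1 write@4
I1 add r3: issue@2 deps=(None,None) exec_start@2 write@5
I2 mul r2: issue@3 deps=(0,None) exec_start@4 write@5
I3 mul r4: issue@4 deps=(None,None) exec_start@4 write@5
I4 add r4: issue@5 deps=(2,3) exec_start@5 write@8
I5 mul r1: issue@6 deps=(1,1) exec_start@6 write@8

Answer: 4 5 5 5 8 8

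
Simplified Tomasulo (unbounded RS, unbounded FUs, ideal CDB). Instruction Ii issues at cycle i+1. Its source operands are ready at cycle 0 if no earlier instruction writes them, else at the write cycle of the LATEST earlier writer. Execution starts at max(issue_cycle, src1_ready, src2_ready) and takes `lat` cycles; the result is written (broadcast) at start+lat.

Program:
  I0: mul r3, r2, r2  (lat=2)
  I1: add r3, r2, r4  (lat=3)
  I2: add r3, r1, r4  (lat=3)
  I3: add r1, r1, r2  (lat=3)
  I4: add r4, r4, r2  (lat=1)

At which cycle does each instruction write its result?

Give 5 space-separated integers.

I0 mul r3: issue@1 deps=(None,None) exec_start@1 write@3
I1 add r3: issue@2 deps=(None,None) exec_start@2 write@5
I2 add r3: issue@3 deps=(None,None) exec_start@3 write@6
I3 add r1: issue@4 deps=(None,None) exec_start@4 write@7
I4 add r4: issue@5 deps=(None,None) exec_start@5 write@6

Answer: 3 5 6 7 6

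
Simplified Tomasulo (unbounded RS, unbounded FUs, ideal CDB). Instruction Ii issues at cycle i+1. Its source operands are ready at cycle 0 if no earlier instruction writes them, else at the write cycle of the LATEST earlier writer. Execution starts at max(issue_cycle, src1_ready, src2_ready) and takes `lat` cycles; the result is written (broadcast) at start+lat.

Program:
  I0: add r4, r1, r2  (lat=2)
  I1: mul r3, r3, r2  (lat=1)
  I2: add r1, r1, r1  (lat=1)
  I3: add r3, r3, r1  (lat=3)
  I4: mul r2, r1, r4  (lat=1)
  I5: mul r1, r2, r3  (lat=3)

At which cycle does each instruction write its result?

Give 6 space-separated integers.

I0 add r4: issue@1 deps=(None,None) exec_start@1 write@3
I1 mul r3: issue@2 deps=(None,None) exec_start@2 write@3
I2 add r1: issue@3 deps=(None,None) exec_start@3 write@4
I3 add r3: issue@4 deps=(1,2) exec_start@4 write@7
I4 mul r2: issue@5 deps=(2,0) exec_start@5 write@6
I5 mul r1: issue@6 deps=(4,3) exec_start@7 write@10

Answer: 3 3 4 7 6 10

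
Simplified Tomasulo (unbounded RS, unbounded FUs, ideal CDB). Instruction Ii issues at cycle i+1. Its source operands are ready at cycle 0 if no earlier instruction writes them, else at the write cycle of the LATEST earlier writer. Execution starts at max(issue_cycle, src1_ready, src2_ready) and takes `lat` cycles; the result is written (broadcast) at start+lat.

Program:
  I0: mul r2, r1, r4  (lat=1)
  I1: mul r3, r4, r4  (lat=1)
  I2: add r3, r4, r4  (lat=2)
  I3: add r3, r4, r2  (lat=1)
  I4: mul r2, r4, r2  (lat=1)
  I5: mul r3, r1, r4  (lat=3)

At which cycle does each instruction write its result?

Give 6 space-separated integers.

Answer: 2 3 5 5 6 9

Derivation:
I0 mul r2: issue@1 deps=(None,None) exec_start@1 write@2
I1 mul r3: issue@2 deps=(None,None) exec_start@2 write@3
I2 add r3: issue@3 deps=(None,None) exec_start@3 write@5
I3 add r3: issue@4 deps=(None,0) exec_start@4 write@5
I4 mul r2: issue@5 deps=(None,0) exec_start@5 write@6
I5 mul r3: issue@6 deps=(None,None) exec_start@6 write@9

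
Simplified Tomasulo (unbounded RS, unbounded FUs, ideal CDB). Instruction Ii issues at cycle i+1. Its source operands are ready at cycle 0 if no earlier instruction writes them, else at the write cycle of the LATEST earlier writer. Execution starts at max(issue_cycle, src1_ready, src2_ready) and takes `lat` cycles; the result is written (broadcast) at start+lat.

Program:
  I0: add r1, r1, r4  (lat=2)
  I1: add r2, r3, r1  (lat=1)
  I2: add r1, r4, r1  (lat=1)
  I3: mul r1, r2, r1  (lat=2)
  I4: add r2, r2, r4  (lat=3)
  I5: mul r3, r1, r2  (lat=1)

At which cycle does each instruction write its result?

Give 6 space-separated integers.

I0 add r1: issue@1 deps=(None,None) exec_start@1 write@3
I1 add r2: issue@2 deps=(None,0) exec_start@3 write@4
I2 add r1: issue@3 deps=(None,0) exec_start@3 write@4
I3 mul r1: issue@4 deps=(1,2) exec_start@4 write@6
I4 add r2: issue@5 deps=(1,None) exec_start@5 write@8
I5 mul r3: issue@6 deps=(3,4) exec_start@8 write@9

Answer: 3 4 4 6 8 9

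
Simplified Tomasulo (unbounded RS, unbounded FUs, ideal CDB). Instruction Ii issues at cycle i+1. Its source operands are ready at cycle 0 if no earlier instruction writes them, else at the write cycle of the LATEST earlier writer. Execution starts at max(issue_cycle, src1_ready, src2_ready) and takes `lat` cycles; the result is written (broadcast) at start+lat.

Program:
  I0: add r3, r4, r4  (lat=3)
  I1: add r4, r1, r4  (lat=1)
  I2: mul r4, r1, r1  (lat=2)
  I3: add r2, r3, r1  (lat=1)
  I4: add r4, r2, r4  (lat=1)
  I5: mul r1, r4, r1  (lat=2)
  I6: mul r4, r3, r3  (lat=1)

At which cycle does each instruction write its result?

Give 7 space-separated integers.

I0 add r3: issue@1 deps=(None,None) exec_start@1 write@4
I1 add r4: issue@2 deps=(None,None) exec_start@2 write@3
I2 mul r4: issue@3 deps=(None,None) exec_start@3 write@5
I3 add r2: issue@4 deps=(0,None) exec_start@4 write@5
I4 add r4: issue@5 deps=(3,2) exec_start@5 write@6
I5 mul r1: issue@6 deps=(4,None) exec_start@6 write@8
I6 mul r4: issue@7 deps=(0,0) exec_start@7 write@8

Answer: 4 3 5 5 6 8 8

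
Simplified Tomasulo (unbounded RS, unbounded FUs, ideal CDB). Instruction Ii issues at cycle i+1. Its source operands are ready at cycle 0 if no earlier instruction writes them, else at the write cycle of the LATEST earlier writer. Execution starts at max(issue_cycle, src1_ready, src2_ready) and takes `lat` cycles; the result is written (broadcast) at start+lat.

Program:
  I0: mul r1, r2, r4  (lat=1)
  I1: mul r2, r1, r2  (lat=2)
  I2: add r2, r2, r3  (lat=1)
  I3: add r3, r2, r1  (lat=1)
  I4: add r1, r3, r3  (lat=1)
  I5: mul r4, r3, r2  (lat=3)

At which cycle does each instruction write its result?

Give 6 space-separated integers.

Answer: 2 4 5 6 7 9

Derivation:
I0 mul r1: issue@1 deps=(None,None) exec_start@1 write@2
I1 mul r2: issue@2 deps=(0,None) exec_start@2 write@4
I2 add r2: issue@3 deps=(1,None) exec_start@4 write@5
I3 add r3: issue@4 deps=(2,0) exec_start@5 write@6
I4 add r1: issue@5 deps=(3,3) exec_start@6 write@7
I5 mul r4: issue@6 deps=(3,2) exec_start@6 write@9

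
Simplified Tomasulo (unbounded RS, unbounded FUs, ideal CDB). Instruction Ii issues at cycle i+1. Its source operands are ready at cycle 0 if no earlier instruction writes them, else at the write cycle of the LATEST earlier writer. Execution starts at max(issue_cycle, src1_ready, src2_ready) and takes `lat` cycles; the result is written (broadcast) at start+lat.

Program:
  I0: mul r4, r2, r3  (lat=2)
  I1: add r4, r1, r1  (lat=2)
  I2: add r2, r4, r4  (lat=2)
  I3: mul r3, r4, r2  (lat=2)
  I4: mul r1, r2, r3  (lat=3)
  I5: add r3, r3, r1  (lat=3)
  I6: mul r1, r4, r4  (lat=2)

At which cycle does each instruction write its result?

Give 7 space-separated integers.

I0 mul r4: issue@1 deps=(None,None) exec_start@1 write@3
I1 add r4: issue@2 deps=(None,None) exec_start@2 write@4
I2 add r2: issue@3 deps=(1,1) exec_start@4 write@6
I3 mul r3: issue@4 deps=(1,2) exec_start@6 write@8
I4 mul r1: issue@5 deps=(2,3) exec_start@8 write@11
I5 add r3: issue@6 deps=(3,4) exec_start@11 write@14
I6 mul r1: issue@7 deps=(1,1) exec_start@7 write@9

Answer: 3 4 6 8 11 14 9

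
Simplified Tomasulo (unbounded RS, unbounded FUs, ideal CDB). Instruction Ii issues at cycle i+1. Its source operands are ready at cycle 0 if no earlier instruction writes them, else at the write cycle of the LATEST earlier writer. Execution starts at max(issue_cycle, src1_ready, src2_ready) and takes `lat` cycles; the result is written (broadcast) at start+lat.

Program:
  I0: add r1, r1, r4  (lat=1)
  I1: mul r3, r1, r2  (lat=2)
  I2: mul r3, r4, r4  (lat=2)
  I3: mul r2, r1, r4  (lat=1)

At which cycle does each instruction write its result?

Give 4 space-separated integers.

I0 add r1: issue@1 deps=(None,None) exec_start@1 write@2
I1 mul r3: issue@2 deps=(0,None) exec_start@2 write@4
I2 mul r3: issue@3 deps=(None,None) exec_start@3 write@5
I3 mul r2: issue@4 deps=(0,None) exec_start@4 write@5

Answer: 2 4 5 5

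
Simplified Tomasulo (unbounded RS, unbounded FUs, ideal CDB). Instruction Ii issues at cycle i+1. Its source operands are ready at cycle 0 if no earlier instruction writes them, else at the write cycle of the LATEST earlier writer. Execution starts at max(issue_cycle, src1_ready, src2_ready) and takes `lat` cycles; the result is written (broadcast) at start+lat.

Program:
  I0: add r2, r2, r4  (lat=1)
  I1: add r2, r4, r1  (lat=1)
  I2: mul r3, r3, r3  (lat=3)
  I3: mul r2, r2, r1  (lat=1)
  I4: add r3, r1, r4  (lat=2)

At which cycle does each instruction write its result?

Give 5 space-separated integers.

I0 add r2: issue@1 deps=(None,None) exec_start@1 write@2
I1 add r2: issue@2 deps=(None,None) exec_start@2 write@3
I2 mul r3: issue@3 deps=(None,None) exec_start@3 write@6
I3 mul r2: issue@4 deps=(1,None) exec_start@4 write@5
I4 add r3: issue@5 deps=(None,None) exec_start@5 write@7

Answer: 2 3 6 5 7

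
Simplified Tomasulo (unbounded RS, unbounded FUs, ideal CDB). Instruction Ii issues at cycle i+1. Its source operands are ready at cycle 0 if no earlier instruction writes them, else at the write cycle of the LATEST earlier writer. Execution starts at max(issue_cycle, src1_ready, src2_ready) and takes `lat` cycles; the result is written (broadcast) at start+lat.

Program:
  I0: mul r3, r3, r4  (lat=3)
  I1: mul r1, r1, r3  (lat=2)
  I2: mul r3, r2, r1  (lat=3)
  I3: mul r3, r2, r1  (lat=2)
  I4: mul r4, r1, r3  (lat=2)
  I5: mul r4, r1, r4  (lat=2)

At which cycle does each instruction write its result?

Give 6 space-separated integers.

Answer: 4 6 9 8 10 12

Derivation:
I0 mul r3: issue@1 deps=(None,None) exec_start@1 write@4
I1 mul r1: issue@2 deps=(None,0) exec_start@4 write@6
I2 mul r3: issue@3 deps=(None,1) exec_start@6 write@9
I3 mul r3: issue@4 deps=(None,1) exec_start@6 write@8
I4 mul r4: issue@5 deps=(1,3) exec_start@8 write@10
I5 mul r4: issue@6 deps=(1,4) exec_start@10 write@12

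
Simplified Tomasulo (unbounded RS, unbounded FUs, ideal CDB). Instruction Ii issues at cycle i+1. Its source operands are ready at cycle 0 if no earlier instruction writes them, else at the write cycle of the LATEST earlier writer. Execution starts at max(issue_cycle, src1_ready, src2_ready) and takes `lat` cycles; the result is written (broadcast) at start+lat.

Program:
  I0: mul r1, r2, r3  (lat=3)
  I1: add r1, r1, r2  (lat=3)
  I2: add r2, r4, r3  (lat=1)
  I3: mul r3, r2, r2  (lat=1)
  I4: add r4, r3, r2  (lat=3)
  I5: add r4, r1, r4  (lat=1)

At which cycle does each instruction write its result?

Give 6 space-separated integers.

Answer: 4 7 4 5 8 9

Derivation:
I0 mul r1: issue@1 deps=(None,None) exec_start@1 write@4
I1 add r1: issue@2 deps=(0,None) exec_start@4 write@7
I2 add r2: issue@3 deps=(None,None) exec_start@3 write@4
I3 mul r3: issue@4 deps=(2,2) exec_start@4 write@5
I4 add r4: issue@5 deps=(3,2) exec_start@5 write@8
I5 add r4: issue@6 deps=(1,4) exec_start@8 write@9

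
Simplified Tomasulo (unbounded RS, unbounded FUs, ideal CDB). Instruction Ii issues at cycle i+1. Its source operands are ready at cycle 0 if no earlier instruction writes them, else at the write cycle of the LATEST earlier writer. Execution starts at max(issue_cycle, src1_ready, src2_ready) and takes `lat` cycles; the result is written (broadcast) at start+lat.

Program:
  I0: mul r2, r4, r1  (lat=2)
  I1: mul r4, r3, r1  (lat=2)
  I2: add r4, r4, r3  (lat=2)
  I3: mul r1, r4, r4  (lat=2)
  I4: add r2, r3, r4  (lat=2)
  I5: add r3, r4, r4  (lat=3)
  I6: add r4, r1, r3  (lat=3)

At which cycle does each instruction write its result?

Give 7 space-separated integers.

I0 mul r2: issue@1 deps=(None,None) exec_start@1 write@3
I1 mul r4: issue@2 deps=(None,None) exec_start@2 write@4
I2 add r4: issue@3 deps=(1,None) exec_start@4 write@6
I3 mul r1: issue@4 deps=(2,2) exec_start@6 write@8
I4 add r2: issue@5 deps=(None,2) exec_start@6 write@8
I5 add r3: issue@6 deps=(2,2) exec_start@6 write@9
I6 add r4: issue@7 deps=(3,5) exec_start@9 write@12

Answer: 3 4 6 8 8 9 12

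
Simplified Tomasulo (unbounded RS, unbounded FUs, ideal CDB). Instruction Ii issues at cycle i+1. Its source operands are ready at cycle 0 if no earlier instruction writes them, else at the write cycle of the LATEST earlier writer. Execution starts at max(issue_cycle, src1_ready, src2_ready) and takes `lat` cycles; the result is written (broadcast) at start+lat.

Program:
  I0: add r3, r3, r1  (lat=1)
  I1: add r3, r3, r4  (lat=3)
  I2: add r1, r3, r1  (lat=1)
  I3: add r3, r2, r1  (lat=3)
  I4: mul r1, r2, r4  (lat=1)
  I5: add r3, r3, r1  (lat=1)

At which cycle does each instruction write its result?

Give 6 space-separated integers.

Answer: 2 5 6 9 6 10

Derivation:
I0 add r3: issue@1 deps=(None,None) exec_start@1 write@2
I1 add r3: issue@2 deps=(0,None) exec_start@2 write@5
I2 add r1: issue@3 deps=(1,None) exec_start@5 write@6
I3 add r3: issue@4 deps=(None,2) exec_start@6 write@9
I4 mul r1: issue@5 deps=(None,None) exec_start@5 write@6
I5 add r3: issue@6 deps=(3,4) exec_start@9 write@10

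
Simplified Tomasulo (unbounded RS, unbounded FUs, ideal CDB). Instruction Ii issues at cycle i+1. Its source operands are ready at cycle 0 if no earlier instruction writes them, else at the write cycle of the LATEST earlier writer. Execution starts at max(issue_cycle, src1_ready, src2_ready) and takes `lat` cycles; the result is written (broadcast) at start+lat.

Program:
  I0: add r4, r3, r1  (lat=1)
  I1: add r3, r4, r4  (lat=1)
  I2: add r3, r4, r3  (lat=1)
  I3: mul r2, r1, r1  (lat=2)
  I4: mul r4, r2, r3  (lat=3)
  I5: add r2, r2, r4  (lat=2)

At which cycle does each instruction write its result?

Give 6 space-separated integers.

I0 add r4: issue@1 deps=(None,None) exec_start@1 write@2
I1 add r3: issue@2 deps=(0,0) exec_start@2 write@3
I2 add r3: issue@3 deps=(0,1) exec_start@3 write@4
I3 mul r2: issue@4 deps=(None,None) exec_start@4 write@6
I4 mul r4: issue@5 deps=(3,2) exec_start@6 write@9
I5 add r2: issue@6 deps=(3,4) exec_start@9 write@11

Answer: 2 3 4 6 9 11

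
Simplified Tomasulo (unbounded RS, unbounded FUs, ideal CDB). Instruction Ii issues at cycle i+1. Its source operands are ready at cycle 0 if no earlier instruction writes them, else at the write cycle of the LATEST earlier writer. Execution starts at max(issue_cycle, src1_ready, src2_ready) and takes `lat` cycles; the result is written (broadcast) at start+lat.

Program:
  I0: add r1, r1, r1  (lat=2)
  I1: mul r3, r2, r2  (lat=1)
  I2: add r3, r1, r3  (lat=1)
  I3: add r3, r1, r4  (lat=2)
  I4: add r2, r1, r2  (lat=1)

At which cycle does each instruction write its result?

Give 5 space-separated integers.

I0 add r1: issue@1 deps=(None,None) exec_start@1 write@3
I1 mul r3: issue@2 deps=(None,None) exec_start@2 write@3
I2 add r3: issue@3 deps=(0,1) exec_start@3 write@4
I3 add r3: issue@4 deps=(0,None) exec_start@4 write@6
I4 add r2: issue@5 deps=(0,None) exec_start@5 write@6

Answer: 3 3 4 6 6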